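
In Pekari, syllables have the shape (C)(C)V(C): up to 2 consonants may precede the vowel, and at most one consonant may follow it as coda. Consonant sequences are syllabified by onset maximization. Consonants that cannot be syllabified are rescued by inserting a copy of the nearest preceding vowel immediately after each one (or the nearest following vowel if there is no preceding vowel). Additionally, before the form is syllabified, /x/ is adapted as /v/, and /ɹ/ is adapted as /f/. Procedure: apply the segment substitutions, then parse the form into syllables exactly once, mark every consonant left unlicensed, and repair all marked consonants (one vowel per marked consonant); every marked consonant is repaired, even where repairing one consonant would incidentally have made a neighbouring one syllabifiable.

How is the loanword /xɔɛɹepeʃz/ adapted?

vɔɛfepeʃze

Substitution: /x/ → /v/, /ɹ/ → /f/, giving /vɔɛfepeʃz/.
Syllabifying with onset maximization leaves /z/ stranded (at most one coda consonant is licensed; onsets may contain at most 2 consonants).
Each unlicensed consonant becomes the onset of a new syllable: /z/ → /ze/.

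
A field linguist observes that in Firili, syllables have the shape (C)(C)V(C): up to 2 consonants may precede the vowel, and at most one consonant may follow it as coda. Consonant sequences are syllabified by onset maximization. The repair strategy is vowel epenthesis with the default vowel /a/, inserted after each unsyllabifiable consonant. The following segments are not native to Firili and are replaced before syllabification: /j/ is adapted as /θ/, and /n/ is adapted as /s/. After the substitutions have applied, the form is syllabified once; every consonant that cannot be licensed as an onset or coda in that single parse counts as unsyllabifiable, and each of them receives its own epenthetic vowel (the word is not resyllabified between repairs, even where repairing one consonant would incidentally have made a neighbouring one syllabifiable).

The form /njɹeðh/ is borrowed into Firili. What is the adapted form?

Substitution: /n/ → /s/, /j/ → /θ/, giving /sθɹeðh/.
Syllabifying with onset maximization leaves /s/, /h/ stranded (at most one coda consonant is licensed; onsets may contain at most 2 consonants).
Each unlicensed consonant becomes the onset of a new syllable: /s/ → /sa/, /h/ → /ha/.

saθɹeðha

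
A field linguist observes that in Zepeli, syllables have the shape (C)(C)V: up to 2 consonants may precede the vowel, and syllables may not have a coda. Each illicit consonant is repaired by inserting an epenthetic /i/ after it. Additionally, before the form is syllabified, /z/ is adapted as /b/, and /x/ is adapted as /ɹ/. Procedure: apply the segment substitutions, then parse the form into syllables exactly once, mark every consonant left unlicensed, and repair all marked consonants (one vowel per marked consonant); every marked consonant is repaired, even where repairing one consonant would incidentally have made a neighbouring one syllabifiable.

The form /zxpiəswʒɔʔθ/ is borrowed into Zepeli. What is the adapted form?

biɹpiəsiwʒɔʔiθi

Substitution: /z/ → /b/, /x/ → /ɹ/, giving /bɹpiəswʒɔʔθ/.
The consonants /b/, /s/, /ʔ/, /θ/ cannot be parsed into a legal (C)(C)V syllable (no codas are permitted; onsets may contain at most 2 consonants).
Epenthesis after each stranded consonant: /b/ → /bi/, /s/ → /si/, /ʔ/ → /ʔi/, /θ/ → /θi/.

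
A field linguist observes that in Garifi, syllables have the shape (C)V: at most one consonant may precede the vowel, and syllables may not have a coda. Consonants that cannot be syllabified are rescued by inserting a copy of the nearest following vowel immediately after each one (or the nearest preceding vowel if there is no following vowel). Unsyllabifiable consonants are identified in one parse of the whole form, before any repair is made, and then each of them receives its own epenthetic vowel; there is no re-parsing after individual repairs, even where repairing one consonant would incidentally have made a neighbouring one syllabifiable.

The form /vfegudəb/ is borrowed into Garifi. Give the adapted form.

vefegudəbə

Under (C)V, the unsyllabifiable consonants are /v/, /b/ (no codas are permitted; onsets are limited to one consonant).
Epenthesis after each stranded consonant: /v/ → /ve/, /b/ → /bə/.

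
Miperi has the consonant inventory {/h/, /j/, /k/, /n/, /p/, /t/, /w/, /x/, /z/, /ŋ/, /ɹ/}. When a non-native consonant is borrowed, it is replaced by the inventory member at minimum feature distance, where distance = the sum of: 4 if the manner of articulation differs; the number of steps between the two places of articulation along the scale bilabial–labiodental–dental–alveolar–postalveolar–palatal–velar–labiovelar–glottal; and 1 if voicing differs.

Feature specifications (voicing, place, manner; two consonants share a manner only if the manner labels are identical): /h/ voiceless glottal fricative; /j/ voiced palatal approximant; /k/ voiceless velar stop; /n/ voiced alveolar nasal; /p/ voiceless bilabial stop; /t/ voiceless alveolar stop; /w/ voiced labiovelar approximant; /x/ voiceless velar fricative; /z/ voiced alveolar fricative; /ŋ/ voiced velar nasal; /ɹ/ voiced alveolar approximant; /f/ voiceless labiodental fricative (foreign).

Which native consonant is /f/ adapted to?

/z/ is closest: same manner (fricative), place distance 2 (labiodental→alveolar), voicing differs (+1); total 3. Next closest is /p/ at distance 5.

z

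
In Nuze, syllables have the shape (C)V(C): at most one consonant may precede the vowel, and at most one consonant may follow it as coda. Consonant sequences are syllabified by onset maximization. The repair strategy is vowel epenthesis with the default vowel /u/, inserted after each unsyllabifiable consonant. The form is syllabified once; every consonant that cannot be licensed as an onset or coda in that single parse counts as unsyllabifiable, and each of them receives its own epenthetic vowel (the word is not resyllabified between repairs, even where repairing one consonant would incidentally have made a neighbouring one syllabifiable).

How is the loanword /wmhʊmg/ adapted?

Syllabifying with onset maximization leaves /w/, /m/, /g/ stranded (at most one coda consonant is licensed; onsets are limited to one consonant).
Epenthesis after each stranded consonant: /w/ → /wu/, /m/ → /mu/, /g/ → /gu/.

wumuhʊmgu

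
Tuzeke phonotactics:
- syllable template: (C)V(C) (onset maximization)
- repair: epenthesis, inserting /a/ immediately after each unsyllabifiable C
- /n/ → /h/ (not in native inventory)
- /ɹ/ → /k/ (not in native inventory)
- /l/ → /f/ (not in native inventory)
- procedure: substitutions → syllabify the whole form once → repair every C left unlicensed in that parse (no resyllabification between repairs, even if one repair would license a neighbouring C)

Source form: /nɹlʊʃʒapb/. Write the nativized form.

hakafʊʃʒapba

Substitution: /n/ → /h/, /ɹ/ → /k/, /l/ → /f/, giving /hkfʊʃʒapb/.
The consonants /h/, /k/, /b/ cannot be parsed into a legal (C)V(C) syllable (at most one coda consonant is licensed; onsets are limited to one consonant).
Each unlicensed consonant becomes the onset of a new syllable: /h/ → /ha/, /k/ → /ka/, /b/ → /ba/.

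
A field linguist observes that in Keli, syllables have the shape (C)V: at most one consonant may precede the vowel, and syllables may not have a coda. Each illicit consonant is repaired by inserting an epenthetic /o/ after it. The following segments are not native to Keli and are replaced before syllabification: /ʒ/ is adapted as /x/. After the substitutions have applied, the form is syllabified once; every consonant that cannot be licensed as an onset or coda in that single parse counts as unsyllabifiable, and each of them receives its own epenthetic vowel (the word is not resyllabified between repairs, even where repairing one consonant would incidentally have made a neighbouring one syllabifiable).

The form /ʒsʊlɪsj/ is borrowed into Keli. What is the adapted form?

Substitution: /ʒ/ → /x/, giving /xsʊlɪsj/.
The consonants /x/, /s/, /j/ cannot be parsed into a legal (C)V syllable (no codas are permitted; onsets are limited to one consonant).
Inserting the epenthetic vowel yields /x/ → /xo/, /s/ → /so/, /j/ → /jo/.

xosʊlɪsojo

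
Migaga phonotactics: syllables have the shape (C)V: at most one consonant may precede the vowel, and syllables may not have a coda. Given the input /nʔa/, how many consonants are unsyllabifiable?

Syllabifying with onset maximization leaves /n/ stranded (no codas are permitted; onsets are limited to one consonant).

1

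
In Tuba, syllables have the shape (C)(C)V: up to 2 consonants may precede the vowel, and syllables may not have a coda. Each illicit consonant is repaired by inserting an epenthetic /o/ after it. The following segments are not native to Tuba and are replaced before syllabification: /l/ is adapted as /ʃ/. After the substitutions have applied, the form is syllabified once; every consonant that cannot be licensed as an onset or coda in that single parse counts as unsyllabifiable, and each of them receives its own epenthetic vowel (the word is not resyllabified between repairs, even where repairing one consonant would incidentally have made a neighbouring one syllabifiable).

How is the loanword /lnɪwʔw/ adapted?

Substitution: /l/ → /ʃ/, giving /ʃnɪwʔw/.
Syllabifying with onset maximization leaves /w/, /ʔ/, /w/ stranded (no codas are permitted; onsets may contain at most 2 consonants).
Each unlicensed consonant becomes the onset of a new syllable: /w/ → /wo/, /ʔ/ → /ʔo/, /w/ → /wo/.

ʃnɪwoʔowo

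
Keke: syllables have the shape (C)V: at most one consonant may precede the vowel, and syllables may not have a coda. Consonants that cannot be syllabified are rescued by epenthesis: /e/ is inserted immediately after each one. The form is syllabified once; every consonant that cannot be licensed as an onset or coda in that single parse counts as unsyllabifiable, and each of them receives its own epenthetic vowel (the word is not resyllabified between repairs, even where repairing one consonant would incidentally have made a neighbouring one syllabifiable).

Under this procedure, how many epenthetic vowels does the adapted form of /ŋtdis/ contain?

The unsyllabifiable consonants are /ŋ/, /t/, /s/; each receives one epenthetic vowel.

3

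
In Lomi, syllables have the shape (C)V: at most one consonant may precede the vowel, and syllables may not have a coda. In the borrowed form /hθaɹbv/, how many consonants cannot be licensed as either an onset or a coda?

4

Syllabifying with onset maximization leaves /h/, /ɹ/, /b/, /v/ stranded (no codas are permitted; onsets are limited to one consonant).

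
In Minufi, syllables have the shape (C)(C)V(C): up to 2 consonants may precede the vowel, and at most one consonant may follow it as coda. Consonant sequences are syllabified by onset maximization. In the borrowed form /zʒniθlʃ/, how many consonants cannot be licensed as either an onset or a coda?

3

Syllabifying with onset maximization leaves /z/, /l/, /ʃ/ stranded (at most one coda consonant is licensed; onsets may contain at most 2 consonants).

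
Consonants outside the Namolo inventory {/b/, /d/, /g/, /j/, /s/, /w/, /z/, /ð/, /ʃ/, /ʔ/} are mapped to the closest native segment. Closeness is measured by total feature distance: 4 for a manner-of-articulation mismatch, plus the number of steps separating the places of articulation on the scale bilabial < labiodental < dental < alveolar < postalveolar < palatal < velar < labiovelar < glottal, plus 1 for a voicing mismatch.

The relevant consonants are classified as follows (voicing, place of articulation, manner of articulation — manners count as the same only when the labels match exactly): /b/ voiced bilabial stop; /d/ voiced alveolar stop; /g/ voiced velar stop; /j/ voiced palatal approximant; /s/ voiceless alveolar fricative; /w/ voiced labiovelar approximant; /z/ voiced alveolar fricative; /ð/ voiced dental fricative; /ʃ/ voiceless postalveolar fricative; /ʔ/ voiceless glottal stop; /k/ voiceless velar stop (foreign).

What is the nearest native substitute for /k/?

/g/ is closest: same manner (stop), place distance 0 (velar→velar), voicing differs (+1); total 1. Next closest is /ʔ/ at distance 2.

g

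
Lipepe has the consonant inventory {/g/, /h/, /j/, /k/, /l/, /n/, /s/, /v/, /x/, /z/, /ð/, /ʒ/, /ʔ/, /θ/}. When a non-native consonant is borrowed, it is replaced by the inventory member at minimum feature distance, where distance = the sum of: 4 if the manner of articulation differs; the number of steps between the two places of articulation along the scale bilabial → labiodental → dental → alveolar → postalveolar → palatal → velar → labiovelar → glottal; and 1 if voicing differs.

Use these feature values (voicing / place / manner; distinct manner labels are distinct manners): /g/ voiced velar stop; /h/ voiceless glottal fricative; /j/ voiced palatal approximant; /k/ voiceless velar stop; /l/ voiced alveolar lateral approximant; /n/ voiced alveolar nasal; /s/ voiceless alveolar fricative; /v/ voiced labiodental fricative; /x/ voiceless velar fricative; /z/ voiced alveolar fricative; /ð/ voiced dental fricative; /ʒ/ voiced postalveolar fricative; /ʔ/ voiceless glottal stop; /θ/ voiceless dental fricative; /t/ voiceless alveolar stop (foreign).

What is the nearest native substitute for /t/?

/k/ is closest: same manner (stop), place distance 3 (alveolar→velar), same voicing; total 3. Next closest is /g/ at distance 4.

k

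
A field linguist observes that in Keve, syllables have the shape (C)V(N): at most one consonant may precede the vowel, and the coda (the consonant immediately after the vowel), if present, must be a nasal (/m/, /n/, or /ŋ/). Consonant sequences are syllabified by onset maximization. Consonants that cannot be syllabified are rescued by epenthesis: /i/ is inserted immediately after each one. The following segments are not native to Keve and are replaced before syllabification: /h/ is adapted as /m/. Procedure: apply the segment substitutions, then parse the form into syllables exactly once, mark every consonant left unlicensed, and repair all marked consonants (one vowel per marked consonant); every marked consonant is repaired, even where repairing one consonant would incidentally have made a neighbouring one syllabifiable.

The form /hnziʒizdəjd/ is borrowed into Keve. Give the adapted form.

miniziʒizidəjidi

Substitution: /h/ → /m/, giving /mnziʒizdəjd/.
The consonants /m/, /n/, /z/, /j/, /d/ cannot be parsed into a legal (C)V(N) syllable (only a nasal (/m/, /n/, or /ŋ/) is licensed in coda position; onsets are limited to one consonant).
Inserting the epenthetic vowel yields /m/ → /mi/, /n/ → /ni/, /z/ → /zi/, /j/ → /ji/, /d/ → /di/.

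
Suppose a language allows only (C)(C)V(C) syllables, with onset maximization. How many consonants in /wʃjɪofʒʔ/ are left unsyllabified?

Syllabifying with onset maximization leaves /w/, /ʒ/, /ʔ/ stranded (at most one coda consonant is licensed; onsets may contain at most 2 consonants).

3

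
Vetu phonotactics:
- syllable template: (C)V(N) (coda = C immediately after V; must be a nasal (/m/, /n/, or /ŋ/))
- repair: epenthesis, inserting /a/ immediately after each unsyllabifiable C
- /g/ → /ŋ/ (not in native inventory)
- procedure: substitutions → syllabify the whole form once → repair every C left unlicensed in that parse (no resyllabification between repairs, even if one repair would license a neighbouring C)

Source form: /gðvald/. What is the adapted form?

ŋaðavalada

Substitution: /g/ → /ŋ/, giving /ŋðvald/.
The consonants /ŋ/, /ð/, /l/, /d/ cannot be parsed into a legal (C)V(N) syllable (only a nasal (/m/, /n/, or /ŋ/) is licensed in coda position; onsets are limited to one consonant).
Inserting the epenthetic vowel yields /ŋ/ → /ŋa/, /ð/ → /ða/, /l/ → /la/, /d/ → /da/.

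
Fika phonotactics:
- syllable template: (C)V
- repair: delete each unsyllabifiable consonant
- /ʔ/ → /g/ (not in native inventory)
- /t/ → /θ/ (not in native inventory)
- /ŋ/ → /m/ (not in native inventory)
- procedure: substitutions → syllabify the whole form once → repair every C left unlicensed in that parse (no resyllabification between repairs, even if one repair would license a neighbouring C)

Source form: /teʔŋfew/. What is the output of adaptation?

θefe

Substitution: /t/ → /θ/, /ʔ/ → /g/, /ŋ/ → /m/, giving /θegmfew/.
Under (C)V, the unsyllabifiable consonants are /g/, /m/, /w/ (no codas are permitted; onsets are limited to one consonant).
Each unlicensed consonant is deleted: /g/, /m/, /w/.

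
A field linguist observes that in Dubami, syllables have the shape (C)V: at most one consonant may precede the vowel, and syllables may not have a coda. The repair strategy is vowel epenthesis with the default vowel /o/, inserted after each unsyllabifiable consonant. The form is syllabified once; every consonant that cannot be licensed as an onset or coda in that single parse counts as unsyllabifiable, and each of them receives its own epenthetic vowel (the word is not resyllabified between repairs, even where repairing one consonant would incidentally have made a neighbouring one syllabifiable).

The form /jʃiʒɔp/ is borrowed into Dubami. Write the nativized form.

The consonants /j/, /p/ cannot be parsed into a legal (C)V syllable (no codas are permitted; onsets are limited to one consonant).
Inserting the epenthetic vowel yields /j/ → /jo/, /p/ → /po/.

joʃiʒɔpo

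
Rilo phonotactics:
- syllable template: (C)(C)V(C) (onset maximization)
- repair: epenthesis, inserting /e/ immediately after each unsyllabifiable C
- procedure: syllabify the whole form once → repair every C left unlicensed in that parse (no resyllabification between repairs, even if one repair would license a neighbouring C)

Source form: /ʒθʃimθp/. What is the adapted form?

Syllabifying with onset maximization leaves /ʒ/, /θ/, /p/ stranded (at most one coda consonant is licensed; onsets may contain at most 2 consonants).
Inserting the epenthetic vowel yields /ʒ/ → /ʒe/, /θ/ → /θe/, /p/ → /pe/.

ʒeθʃimθepe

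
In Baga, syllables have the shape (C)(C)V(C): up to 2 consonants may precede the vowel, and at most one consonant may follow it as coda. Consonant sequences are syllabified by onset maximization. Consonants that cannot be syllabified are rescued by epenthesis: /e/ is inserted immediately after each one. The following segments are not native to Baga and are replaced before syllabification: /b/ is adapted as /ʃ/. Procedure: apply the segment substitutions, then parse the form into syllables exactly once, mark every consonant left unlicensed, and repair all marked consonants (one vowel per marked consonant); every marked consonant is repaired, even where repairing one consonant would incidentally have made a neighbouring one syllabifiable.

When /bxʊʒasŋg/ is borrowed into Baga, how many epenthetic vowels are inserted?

2

After substitution the input is /ʃxʊʒasŋg/.
The unsyllabifiable consonants are /ŋ/, /g/; each receives one epenthetic vowel.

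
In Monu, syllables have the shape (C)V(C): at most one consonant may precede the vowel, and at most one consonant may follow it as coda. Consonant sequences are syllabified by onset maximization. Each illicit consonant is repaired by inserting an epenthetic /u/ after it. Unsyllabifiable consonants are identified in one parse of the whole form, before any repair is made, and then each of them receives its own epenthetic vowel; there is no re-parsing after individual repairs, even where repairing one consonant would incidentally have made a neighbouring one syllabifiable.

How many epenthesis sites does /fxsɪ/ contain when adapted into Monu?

2

The unsyllabifiable consonants are /f/, /x/; each receives one epenthetic vowel.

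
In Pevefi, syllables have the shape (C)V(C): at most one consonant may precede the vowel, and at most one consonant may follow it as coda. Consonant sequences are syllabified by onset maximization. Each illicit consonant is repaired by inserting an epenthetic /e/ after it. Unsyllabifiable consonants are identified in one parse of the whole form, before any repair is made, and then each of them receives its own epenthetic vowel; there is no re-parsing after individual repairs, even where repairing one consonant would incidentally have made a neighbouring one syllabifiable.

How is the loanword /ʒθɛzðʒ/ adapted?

ʒeθɛzðeʒe

Under (C)V(C), the unsyllabifiable consonants are /ʒ/, /ð/, /ʒ/ (at most one coda consonant is licensed; onsets are limited to one consonant).
Epenthesis after each stranded consonant: /ʒ/ → /ʒe/, /ð/ → /ðe/, /ʒ/ → /ʒe/.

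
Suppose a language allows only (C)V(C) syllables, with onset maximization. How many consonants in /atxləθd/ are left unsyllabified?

Under (C)V(C), the unsyllabifiable consonants are /x/, /d/ (at most one coda consonant is licensed; onsets are limited to one consonant).

2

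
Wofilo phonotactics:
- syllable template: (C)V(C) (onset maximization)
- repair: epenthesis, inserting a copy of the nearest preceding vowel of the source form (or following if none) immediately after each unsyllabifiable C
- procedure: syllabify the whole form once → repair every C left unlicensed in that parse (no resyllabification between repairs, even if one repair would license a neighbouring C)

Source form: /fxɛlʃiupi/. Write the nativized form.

Syllabifying with onset maximization leaves /f/ stranded (at most one coda consonant is licensed; onsets are limited to one consonant).
Each unlicensed consonant becomes the onset of a new syllable: /f/ → /fɛ/.

fɛxɛlʃiupi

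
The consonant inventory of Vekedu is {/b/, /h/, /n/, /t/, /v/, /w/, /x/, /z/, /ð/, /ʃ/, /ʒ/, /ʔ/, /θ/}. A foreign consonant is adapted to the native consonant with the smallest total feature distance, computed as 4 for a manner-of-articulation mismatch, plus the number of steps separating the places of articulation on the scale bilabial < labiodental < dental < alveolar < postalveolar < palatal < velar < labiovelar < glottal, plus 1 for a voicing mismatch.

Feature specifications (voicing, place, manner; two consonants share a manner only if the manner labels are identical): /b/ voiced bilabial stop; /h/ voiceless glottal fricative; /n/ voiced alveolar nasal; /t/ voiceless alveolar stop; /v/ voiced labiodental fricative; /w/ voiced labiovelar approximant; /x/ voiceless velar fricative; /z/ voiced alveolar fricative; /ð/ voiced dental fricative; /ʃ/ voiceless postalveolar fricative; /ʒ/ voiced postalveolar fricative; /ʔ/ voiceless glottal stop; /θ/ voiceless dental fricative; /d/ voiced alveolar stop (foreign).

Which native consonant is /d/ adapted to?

t

/t/ is closest: same manner (stop), place distance 0 (alveolar→alveolar), voicing differs (+1); total 1. Next closest is /b/ at distance 3.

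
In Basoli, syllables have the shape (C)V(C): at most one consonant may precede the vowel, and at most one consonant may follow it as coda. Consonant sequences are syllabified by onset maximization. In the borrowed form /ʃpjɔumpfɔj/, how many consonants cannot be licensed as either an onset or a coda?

3

Under (C)V(C), the unsyllabifiable consonants are /ʃ/, /p/, /p/ (at most one coda consonant is licensed; onsets are limited to one consonant).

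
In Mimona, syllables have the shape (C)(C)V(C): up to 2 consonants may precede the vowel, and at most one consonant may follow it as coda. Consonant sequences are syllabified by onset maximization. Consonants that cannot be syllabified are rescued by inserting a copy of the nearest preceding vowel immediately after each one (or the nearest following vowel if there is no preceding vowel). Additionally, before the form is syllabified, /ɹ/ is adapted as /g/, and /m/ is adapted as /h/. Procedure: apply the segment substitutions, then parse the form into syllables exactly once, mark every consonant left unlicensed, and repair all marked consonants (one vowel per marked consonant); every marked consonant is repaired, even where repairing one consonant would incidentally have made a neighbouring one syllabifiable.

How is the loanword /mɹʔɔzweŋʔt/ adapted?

hɔgʔɔzweŋʔete

Substitution: /m/ → /h/, /ɹ/ → /g/, giving /hgʔɔzweŋʔt/.
Under (C)(C)V(C), the unsyllabifiable consonants are /h/, /ʔ/, /t/ (at most one coda consonant is licensed; onsets may contain at most 2 consonants).
Each unlicensed consonant becomes the onset of a new syllable: /h/ → /hɔ/, /ʔ/ → /ʔe/, /t/ → /te/.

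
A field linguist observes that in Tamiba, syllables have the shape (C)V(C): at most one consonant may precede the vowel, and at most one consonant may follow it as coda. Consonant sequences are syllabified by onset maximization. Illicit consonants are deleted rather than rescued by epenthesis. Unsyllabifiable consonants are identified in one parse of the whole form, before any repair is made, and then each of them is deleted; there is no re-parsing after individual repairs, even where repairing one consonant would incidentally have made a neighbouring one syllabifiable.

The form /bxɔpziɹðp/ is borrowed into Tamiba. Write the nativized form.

Syllabifying with onset maximization leaves /b/, /ð/, /p/ stranded (at most one coda consonant is licensed; onsets are limited to one consonant).
Each unlicensed consonant is deleted: /b/, /ð/, /p/.

xɔpziɹ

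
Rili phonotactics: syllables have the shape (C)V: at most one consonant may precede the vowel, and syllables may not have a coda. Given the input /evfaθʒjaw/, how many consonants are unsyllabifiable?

4

Syllabifying with onset maximization leaves /v/, /θ/, /ʒ/, /w/ stranded (no codas are permitted; onsets are limited to one consonant).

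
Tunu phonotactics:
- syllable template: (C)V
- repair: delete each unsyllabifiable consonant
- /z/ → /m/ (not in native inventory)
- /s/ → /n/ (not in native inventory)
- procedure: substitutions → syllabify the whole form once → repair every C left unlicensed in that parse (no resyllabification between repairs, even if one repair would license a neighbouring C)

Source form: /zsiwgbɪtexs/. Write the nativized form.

Substitution: /z/ → /m/, /s/ → /n/, giving /mniwgbɪtexn/.
Under (C)V, the unsyllabifiable consonants are /m/, /w/, /g/, /x/, /n/ (no codas are permitted; onsets are limited to one consonant).
Each unlicensed consonant is deleted: /m/, /w/, /g/, /x/, /n/.

nibɪte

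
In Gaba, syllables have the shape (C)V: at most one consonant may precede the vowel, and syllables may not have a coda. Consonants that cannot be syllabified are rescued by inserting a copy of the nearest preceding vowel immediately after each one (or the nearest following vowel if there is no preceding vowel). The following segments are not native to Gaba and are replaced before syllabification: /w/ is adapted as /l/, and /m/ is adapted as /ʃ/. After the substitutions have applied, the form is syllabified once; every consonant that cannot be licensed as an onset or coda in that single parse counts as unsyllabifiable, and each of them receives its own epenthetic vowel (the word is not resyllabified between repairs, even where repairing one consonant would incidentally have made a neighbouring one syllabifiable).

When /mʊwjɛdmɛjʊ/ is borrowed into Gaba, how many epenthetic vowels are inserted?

2

After substitution the input is /ʃʊljɛdʃɛjʊ/.
The unsyllabifiable consonants are /l/, /d/; each receives one epenthetic vowel.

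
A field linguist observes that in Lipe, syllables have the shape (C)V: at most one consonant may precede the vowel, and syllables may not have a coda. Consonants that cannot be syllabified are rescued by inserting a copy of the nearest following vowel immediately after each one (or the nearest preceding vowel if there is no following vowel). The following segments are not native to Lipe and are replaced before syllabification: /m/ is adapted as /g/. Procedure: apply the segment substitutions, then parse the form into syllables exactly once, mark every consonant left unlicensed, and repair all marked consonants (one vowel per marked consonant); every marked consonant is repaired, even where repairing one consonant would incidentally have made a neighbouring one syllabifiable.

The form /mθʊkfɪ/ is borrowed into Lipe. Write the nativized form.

Substitution: /m/ → /g/, giving /gθʊkfɪ/.
Under (C)V, the unsyllabifiable consonants are /g/, /k/ (no codas are permitted; onsets are limited to one consonant).
Each unlicensed consonant becomes the onset of a new syllable: /g/ → /gʊ/, /k/ → /kɪ/.

gʊθʊkɪfɪ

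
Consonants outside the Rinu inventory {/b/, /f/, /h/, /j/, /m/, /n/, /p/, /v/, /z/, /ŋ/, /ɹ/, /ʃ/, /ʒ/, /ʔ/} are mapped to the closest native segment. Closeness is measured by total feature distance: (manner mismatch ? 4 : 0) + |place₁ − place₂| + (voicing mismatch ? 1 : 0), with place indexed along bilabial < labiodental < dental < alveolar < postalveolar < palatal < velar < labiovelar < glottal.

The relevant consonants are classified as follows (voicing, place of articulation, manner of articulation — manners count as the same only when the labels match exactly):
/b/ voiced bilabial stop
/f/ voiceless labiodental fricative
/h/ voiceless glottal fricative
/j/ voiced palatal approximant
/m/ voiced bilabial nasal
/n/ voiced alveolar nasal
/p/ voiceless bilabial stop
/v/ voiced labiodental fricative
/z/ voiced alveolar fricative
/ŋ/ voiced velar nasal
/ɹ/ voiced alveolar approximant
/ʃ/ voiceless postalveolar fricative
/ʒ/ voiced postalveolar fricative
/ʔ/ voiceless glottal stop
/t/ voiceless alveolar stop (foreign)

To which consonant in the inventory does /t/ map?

p

/p/ is closest: same manner (stop), place distance 3 (alveolar→bilabial), same voicing; total 3. Next closest is /b/ at distance 4.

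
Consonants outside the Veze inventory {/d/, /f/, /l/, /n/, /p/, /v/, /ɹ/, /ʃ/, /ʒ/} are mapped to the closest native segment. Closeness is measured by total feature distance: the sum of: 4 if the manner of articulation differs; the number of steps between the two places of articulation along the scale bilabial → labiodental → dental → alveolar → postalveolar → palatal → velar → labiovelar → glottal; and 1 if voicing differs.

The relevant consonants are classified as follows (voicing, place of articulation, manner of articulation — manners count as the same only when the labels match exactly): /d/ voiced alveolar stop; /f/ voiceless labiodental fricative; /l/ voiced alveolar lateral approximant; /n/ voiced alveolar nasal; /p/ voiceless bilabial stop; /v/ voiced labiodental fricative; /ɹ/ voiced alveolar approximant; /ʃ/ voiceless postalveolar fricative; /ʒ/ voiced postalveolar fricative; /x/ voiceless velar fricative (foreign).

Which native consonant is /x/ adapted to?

/ʃ/ is closest: same manner (fricative), place distance 2 (velar→postalveolar), same voicing; total 2. Next closest is /ʒ/ at distance 3.

ʃ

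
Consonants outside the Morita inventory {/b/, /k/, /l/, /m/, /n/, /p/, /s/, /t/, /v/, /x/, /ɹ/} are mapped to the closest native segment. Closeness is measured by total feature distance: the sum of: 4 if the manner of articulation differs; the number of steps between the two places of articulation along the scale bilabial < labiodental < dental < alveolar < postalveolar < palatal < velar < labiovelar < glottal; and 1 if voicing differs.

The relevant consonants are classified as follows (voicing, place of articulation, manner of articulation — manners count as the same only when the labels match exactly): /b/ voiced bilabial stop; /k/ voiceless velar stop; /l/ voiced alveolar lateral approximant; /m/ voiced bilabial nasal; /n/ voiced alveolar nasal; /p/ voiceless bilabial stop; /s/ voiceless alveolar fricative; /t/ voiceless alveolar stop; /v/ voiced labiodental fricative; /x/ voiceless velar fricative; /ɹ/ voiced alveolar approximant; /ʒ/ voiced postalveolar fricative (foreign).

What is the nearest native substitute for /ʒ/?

/s/ is closest: same manner (fricative), place distance 1 (postalveolar→alveolar), voicing differs (+1); total 2. Next closest is /v/ at distance 3.

s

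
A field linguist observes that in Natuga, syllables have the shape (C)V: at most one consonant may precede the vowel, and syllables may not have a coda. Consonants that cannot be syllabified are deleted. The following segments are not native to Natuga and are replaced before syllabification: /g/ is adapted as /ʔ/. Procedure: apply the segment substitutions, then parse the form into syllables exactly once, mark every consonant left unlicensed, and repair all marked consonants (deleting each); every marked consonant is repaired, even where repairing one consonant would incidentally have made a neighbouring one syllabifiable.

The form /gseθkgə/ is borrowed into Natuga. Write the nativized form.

seʔə

Substitution: /g/ → /ʔ/, giving /ʔseθkʔə/.
Under (C)V, the unsyllabifiable consonants are /ʔ/, /θ/, /k/ (no codas are permitted; onsets are limited to one consonant).
Deleting the stranded consonants removes /ʔ/, /θ/, /k/.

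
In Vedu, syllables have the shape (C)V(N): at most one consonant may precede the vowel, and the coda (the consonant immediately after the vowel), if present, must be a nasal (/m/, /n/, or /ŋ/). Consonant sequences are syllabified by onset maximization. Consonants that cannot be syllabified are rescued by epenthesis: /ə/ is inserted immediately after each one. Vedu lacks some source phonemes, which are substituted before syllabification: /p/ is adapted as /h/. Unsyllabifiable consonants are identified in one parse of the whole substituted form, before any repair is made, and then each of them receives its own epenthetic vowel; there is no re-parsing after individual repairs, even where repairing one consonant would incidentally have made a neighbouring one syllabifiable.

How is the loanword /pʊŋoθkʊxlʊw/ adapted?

Substitution: /p/ → /h/, giving /hʊŋoθkʊxlʊw/.
The consonants /θ/, /x/, /w/ cannot be parsed into a legal (C)V(N) syllable (only a nasal (/m/, /n/, or /ŋ/) is licensed in coda position; onsets are limited to one consonant).
Each unlicensed consonant becomes the onset of a new syllable: /θ/ → /θə/, /x/ → /xə/, /w/ → /wə/.

hʊŋoθəkʊxəlʊwə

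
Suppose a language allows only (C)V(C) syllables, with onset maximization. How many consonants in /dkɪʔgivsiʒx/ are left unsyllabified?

The consonants /d/, /x/ cannot be parsed into a legal (C)V(C) syllable (at most one coda consonant is licensed; onsets are limited to one consonant).

2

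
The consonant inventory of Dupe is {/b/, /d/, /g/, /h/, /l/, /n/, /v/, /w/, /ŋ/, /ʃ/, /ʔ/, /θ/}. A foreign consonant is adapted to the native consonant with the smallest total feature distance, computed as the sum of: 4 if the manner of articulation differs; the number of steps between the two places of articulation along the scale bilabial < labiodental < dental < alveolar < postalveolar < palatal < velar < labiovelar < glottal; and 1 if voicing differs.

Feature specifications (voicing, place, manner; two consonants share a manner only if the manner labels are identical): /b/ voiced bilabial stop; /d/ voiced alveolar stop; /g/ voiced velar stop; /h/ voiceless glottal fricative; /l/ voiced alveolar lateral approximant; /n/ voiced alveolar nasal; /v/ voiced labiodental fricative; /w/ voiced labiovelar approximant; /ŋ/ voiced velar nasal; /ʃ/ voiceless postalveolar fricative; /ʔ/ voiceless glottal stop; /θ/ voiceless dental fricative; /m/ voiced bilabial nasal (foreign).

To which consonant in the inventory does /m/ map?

/n/ is closest: same manner (nasal), place distance 3 (bilabial→alveolar), same voicing; total 3. Next closest is /b/ at distance 4.

n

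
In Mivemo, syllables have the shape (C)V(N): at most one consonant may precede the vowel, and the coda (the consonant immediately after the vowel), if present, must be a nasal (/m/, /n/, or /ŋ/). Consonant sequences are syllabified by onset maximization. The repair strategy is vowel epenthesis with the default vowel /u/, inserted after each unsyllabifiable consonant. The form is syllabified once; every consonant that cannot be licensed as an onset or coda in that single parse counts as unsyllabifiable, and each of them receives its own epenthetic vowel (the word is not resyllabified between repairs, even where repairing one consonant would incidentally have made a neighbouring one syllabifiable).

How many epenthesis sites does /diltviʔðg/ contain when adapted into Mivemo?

5

The unsyllabifiable consonants are /l/, /t/, /ʔ/, /ð/, /g/; each receives one epenthetic vowel.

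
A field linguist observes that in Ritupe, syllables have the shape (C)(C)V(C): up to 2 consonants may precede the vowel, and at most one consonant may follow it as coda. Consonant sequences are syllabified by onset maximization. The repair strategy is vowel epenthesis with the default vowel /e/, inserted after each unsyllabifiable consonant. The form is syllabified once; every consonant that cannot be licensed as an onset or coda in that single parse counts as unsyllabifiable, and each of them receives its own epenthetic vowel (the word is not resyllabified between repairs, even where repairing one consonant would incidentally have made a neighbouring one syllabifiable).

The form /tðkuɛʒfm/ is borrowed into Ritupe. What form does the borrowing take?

teðkuɛʒfeme

Syllabifying with onset maximization leaves /t/, /f/, /m/ stranded (at most one coda consonant is licensed; onsets may contain at most 2 consonants).
Inserting the epenthetic vowel yields /t/ → /te/, /f/ → /fe/, /m/ → /me/.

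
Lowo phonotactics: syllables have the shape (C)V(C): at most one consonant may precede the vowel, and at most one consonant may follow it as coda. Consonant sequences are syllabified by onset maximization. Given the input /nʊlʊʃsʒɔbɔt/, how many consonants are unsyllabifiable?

Syllabifying with onset maximization leaves /s/ stranded (at most one coda consonant is licensed; onsets are limited to one consonant).

1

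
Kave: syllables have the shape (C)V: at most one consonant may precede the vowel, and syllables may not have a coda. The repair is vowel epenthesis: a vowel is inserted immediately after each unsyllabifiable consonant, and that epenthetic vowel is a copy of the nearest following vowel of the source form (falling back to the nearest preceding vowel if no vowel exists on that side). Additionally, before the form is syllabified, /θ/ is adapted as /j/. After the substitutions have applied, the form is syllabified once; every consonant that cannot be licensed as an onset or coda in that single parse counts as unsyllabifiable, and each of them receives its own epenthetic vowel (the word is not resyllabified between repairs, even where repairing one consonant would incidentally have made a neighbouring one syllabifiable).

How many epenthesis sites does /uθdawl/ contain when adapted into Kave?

After substitution the input is /ujdawl/.
The unsyllabifiable consonants are /j/, /w/, /l/; each receives one epenthetic vowel.

3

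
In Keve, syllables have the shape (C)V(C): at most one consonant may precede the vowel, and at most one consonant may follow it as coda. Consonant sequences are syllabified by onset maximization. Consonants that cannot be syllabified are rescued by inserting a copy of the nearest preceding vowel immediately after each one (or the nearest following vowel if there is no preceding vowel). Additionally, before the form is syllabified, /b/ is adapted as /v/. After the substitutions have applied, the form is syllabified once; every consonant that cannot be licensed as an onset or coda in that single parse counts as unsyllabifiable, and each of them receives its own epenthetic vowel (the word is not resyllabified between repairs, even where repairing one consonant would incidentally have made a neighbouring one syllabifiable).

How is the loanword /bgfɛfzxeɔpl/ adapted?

vɛgɛfɛfzɛxeɔplɔ

Substitution: /b/ → /v/, giving /vgfɛfzxeɔpl/.
Syllabifying with onset maximization leaves /v/, /g/, /z/, /l/ stranded (at most one coda consonant is licensed; onsets are limited to one consonant).
Each unlicensed consonant becomes the onset of a new syllable: /v/ → /vɛ/, /g/ → /gɛ/, /z/ → /zɛ/, /l/ → /lɔ/.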